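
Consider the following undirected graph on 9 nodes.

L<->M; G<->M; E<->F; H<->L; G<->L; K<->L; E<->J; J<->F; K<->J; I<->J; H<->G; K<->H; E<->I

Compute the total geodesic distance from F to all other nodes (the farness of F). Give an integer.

20

Distances from F: E:1, G:4, H:3, I:2, J:1, K:2, L:3, M:4.
Sum = 1 + 4 + 3 + 2 + 1 + 2 + 3 + 4 = 20.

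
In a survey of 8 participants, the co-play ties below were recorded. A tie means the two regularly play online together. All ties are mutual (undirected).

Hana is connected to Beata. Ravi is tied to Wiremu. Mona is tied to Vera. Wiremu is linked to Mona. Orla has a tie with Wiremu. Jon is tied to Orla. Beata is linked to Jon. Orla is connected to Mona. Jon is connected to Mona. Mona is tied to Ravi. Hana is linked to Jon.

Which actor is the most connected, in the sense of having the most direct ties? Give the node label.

Mona

Degrees — Beata:2, Hana:2, Jon:4, Mona:5, Orla:3, Ravi:2, Vera:1, Wiremu:3.
The maximum is 5, attained only by Mona.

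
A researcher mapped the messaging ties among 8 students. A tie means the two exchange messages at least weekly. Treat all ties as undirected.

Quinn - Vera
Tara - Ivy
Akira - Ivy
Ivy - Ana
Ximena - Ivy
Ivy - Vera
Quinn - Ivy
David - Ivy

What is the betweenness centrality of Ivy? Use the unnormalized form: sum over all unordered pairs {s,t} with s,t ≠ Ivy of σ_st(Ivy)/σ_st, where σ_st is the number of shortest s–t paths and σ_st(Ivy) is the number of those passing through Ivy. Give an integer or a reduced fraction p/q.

Pairs whose geodesics pass through Ivy — Ximena–Tara: 1; Ximena–Quinn: 1; Ximena–David: 1; Ximena–Akira: 1; Ximena–Ana: 1; Ximena–Vera: 1; Tara–Quinn: 1; Tara–David: 1; Tara–Akira: 1; Tara–Ana: 1; Tara–Vera: 1; Quinn–David: 1; Quinn–Akira: 1; Quinn–Ana: 1 … (+6 more pairs).
All other pairs contribute 0.
Summing the contributions gives betweenness(Ivy) = 20.

20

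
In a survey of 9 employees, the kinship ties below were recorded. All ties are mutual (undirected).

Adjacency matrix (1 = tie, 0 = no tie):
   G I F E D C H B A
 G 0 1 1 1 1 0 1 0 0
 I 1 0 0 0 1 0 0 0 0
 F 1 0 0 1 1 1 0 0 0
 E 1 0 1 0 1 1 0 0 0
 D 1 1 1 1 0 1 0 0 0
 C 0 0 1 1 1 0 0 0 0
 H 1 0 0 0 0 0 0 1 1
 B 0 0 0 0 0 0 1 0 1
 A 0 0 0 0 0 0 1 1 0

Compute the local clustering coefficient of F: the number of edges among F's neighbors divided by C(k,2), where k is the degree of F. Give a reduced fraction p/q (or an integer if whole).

5/6

F's neighbors: C, D, E, and G (k = 4).
Possible neighbor pairs: C(4,2) = 6. Edges among them: C–D, C–E, D–E, D–G, E–G → e = 5.
Clustering(F) = 5/6.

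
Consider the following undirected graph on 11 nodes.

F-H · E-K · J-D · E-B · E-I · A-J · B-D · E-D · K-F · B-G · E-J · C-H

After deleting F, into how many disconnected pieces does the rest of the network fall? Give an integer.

Without F, the remaining ties split the others into: {A, B, D, E, G, I, J, K}; {C, H}.
That's 2 separate components.

2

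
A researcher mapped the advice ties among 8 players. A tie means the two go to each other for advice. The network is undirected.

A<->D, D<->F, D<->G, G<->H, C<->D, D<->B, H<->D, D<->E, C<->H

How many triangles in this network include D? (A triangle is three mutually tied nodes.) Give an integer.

D's neighbors: A, B, C, E, F, G, and H.
Neighbor pairs that are themselves tied: D–C–H; D–G–H. Each forms one triangle with D, for 2 in total.

2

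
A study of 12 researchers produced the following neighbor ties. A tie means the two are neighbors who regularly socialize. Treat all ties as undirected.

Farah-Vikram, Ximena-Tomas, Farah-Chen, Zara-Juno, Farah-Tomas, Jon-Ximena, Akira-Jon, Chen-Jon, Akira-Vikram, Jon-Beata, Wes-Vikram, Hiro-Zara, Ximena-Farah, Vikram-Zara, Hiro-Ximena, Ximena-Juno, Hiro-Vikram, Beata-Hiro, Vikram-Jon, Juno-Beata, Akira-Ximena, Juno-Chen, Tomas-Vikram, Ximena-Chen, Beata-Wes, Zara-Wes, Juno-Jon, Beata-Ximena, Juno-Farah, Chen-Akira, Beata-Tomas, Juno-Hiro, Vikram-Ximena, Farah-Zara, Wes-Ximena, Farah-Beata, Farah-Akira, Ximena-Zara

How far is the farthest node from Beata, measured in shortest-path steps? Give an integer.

Distances from Beata: Akira:2, Chen:2, Farah:1, Hiro:1, Jon:1, Juno:1, Tomas:1, Vikram:2, Wes:1, Ximena:1, Zara:2.
The largest is 2 (to Zara, Vikram, Chen, and Akira), so the eccentricity of Beata is 2.

2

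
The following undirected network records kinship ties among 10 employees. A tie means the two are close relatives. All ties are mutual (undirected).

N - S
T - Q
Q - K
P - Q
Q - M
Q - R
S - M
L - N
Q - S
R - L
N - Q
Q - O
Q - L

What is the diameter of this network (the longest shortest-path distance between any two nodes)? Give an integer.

Eccentricity of each node (its greatest distance to any other): K:2, L:2, M:2, N:2, O:2, P:2, Q:1, R:2, S:2, T:2.
The maximum eccentricity is 2, realized for instance by the pair K–L via K – Q – L. So the diameter is 2.

2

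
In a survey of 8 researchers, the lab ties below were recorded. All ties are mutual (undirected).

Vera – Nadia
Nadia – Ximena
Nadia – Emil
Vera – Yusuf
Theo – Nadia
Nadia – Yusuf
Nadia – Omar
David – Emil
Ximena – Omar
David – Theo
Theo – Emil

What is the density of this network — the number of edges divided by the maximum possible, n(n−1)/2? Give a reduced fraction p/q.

There are 11 edges and 8 nodes, so the maximum possible is C(8,2) = 28.
Density = 11/28.

11/28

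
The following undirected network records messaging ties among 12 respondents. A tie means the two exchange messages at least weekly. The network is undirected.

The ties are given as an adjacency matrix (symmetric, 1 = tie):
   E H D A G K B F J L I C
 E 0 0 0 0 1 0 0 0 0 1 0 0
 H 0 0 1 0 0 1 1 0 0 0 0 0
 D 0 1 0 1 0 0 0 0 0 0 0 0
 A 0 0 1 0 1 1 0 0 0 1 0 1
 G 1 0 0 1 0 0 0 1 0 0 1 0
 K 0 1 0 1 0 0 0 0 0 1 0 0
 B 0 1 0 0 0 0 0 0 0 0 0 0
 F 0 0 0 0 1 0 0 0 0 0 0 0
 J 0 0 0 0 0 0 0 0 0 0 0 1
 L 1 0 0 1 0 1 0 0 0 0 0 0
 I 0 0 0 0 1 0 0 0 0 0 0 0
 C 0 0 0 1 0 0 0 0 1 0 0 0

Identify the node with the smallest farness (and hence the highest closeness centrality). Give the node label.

Farness (sum of distances to all others) for each node — A:18, B:38, C:26, D:24, E:27, F:32, G:22, H:28, I:32, J:36, K:22, L:23.
The smallest farness is 18, for A, so A has the highest closeness.

A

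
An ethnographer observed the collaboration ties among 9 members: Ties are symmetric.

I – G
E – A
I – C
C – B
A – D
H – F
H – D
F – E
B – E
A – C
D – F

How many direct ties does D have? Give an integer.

3

D is directly tied to A, F, and H. That is 3 neighbors, so the degree of D is 3.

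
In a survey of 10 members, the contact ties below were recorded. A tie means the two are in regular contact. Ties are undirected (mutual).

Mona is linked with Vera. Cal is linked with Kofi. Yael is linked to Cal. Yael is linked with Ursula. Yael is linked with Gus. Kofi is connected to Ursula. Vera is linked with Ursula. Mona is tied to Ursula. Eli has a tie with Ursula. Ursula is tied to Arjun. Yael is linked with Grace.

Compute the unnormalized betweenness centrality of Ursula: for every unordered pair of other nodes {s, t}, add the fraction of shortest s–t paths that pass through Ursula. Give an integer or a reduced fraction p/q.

53/2

Pairs whose geodesics pass through Ursula — Yael–Arjun: 1; Yael–Kofi: 1/2; Yael–Mona: 1; Yael–Vera: 1; Yael–Eli: 1; Arjun–Kofi: 1; Arjun–Gus: 1; Arjun–Grace: 1; Arjun–Mona: 1; Arjun–Vera: 1; Arjun–Eli: 1; Arjun–Cal: 2/2; Kofi–Gus: 1/2; Kofi–Grace: 1/2 … (+14 more pairs).
All other pairs contribute 0.
Summing the contributions gives betweenness(Ursula) = 53/2.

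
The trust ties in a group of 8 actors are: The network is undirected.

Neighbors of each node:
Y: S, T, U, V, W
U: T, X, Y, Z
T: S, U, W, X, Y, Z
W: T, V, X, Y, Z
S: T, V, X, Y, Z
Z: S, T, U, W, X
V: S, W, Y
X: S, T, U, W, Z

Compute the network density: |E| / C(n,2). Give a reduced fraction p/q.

19/28

There are 19 edges and 8 nodes, so the maximum possible is C(8,2) = 28.
Density = 19/28.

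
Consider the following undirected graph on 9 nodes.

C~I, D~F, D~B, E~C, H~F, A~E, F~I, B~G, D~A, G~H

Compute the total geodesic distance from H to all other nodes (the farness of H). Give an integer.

18

Distances from H: A:3, B:2, C:3, D:2, E:4, F:1, G:1, I:2.
Sum = 3 + 2 + 3 + 2 + 4 + 1 + 1 + 2 = 18.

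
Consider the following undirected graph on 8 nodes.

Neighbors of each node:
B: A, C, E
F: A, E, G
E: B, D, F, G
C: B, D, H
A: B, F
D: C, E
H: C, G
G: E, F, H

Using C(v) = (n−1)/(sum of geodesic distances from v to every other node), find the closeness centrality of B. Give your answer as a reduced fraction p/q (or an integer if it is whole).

Distances from B: A:1, C:1, D:2, E:1, F:2, G:2, H:2. Sum = 11.
n = 8, so closeness = 7/11.

7/11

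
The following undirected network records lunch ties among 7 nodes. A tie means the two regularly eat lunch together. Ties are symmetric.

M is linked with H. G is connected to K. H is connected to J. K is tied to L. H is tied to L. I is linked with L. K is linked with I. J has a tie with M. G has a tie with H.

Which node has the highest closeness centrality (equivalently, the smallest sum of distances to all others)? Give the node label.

Farness (sum of distances to all others) for each node — G:10, H:8, I:12, J:12, K:11, L:9, M:12.
The smallest farness is 8, for H, so H has the highest closeness.

H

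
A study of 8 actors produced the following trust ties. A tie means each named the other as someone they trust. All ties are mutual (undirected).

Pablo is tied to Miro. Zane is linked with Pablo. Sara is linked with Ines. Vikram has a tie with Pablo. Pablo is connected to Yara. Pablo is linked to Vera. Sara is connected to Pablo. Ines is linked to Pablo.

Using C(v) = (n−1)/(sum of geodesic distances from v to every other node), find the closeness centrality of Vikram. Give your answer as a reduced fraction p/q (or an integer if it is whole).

7/13

Distances from Vikram: Ines:2, Miro:2, Pablo:1, Sara:2, Vera:2, Yara:2, Zane:2. Sum = 13.
n = 8, so closeness = 7/13.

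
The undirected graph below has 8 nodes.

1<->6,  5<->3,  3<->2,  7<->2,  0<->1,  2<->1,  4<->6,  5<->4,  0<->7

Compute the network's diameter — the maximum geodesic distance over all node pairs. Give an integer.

Eccentricity of each node (its greatest distance to any other): 0:4, 1:3, 2:3, 3:3, 4:4, 5:4, 6:3, 7:4.
The maximum eccentricity is 4, realized for instance by the pair 0–5 via 0 – 1 – 2 – 3 – 5. So the diameter is 4.

4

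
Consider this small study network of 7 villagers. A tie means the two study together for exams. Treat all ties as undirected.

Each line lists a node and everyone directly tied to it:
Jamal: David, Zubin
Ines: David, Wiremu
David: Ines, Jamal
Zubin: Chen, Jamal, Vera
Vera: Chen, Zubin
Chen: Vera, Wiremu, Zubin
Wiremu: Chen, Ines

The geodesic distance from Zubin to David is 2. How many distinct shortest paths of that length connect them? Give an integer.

1

The shortest distance is 2, and the only length-2 path is Zubin–Jamal–David. So there is exactly 1 shortest path.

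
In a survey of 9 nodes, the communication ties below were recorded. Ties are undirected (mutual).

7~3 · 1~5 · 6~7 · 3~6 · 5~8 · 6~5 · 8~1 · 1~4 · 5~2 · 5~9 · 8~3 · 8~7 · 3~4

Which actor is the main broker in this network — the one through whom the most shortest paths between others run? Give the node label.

5

Unnormalized betweenness of each node: 1:7/2, 2:0, 3:17/6, 4:1/2, 5:43/3, 6:3, 7:1/3, 8:9/2, 9:0.
5 has the largest value, 43/3, making it the main broker — the node through which the most shortest paths run.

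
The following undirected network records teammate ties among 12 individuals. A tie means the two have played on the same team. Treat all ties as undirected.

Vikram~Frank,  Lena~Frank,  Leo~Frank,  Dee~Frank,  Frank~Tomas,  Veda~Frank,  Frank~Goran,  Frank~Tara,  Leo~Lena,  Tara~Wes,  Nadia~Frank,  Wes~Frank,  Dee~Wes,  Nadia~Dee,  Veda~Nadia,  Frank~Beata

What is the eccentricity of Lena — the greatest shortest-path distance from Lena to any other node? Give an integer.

2

Distances from Lena: Beata:2, Dee:2, Frank:1, Goran:2, Leo:1, Nadia:2, Tara:2, Tomas:2, Veda:2, Vikram:2, Wes:2.
The largest is 2 (to Veda, Tomas, Tara, Goran, Wes, Dee, Vikram, Beata, and Nadia), so the eccentricity of Lena is 2.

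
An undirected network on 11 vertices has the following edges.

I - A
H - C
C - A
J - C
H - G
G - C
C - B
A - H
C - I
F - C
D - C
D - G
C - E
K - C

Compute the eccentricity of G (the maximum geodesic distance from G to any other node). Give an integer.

Distances from G: A:2, B:2, C:1, D:1, E:2, F:2, H:1, I:2, J:2, K:2.
The largest is 2 (to A, F, K, E, J, B, and I), so the eccentricity of G is 2.

2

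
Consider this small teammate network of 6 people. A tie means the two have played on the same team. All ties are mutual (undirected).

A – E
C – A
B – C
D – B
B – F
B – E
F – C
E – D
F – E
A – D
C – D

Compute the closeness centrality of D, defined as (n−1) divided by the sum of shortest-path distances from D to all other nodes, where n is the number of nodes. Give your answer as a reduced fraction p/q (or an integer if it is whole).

Distances from D: A:1, B:1, C:1, E:1, F:2. Sum = 6.
n = 6, so closeness = 5/6.

5/6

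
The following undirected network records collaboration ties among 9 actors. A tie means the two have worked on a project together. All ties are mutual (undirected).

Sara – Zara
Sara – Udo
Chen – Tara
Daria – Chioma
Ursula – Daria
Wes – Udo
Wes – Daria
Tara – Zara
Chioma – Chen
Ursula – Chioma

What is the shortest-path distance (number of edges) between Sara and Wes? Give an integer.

2

One shortest route is Sara – Udo – Wes, which uses 2 edges, and Sara and Wes are not directly tied, so nothing shorter exists. So d(Sara,Wes) = 2.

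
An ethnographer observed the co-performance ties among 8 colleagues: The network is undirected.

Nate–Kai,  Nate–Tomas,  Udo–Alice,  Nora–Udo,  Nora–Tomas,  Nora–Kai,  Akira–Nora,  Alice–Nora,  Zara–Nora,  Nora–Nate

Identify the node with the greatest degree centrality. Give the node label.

Nora

Degrees — Akira:1, Alice:2, Kai:2, Nate:3, Nora:7, Tomas:2, Udo:2, Zara:1.
The maximum is 7, attained only by Nora.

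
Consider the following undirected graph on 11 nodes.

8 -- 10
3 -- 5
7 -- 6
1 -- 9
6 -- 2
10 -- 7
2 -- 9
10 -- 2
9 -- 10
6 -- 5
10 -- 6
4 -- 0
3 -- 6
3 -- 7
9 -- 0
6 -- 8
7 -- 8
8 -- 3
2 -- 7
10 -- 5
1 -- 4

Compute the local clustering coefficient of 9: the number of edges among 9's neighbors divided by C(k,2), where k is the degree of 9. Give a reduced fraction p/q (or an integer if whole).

9's neighbors: 0, 1, 2, and 10 (k = 4).
Possible neighbor pairs: C(4,2) = 6. Edges among them: 2–10 → e = 1.
Clustering(9) = 1/6.

1/6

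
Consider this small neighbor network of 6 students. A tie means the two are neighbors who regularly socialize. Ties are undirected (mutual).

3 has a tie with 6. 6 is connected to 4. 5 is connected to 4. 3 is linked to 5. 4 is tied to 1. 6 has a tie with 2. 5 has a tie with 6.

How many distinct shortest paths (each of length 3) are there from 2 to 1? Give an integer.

1

The shortest distance is 3, and the only length-3 path is 2–6–4–1. So there is exactly 1 shortest path.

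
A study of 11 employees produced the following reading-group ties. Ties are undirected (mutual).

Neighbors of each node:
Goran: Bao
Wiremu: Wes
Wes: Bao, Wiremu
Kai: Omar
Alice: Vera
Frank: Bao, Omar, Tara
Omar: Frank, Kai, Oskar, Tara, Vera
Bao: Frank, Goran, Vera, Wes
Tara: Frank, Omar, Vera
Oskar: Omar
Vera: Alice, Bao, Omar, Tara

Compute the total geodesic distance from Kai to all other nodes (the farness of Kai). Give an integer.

Distances from Kai: Alice:3, Bao:3, Frank:2, Goran:4, Omar:1, Oskar:2, Tara:2, Vera:2, Wes:4, Wiremu:5.
Sum = 3 + 3 + 2 + 4 + 1 + 2 + 2 + 2 + 4 + 5 = 28.

28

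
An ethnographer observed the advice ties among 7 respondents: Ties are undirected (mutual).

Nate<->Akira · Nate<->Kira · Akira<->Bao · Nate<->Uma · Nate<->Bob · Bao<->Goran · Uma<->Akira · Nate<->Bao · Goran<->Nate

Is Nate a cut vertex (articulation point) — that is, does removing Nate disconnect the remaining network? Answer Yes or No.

Removing Nate leaves {Kira} with no path to {Akira, Bao, Goran, and Uma}, so the network splits into 3 components. Nate is a cut vertex.

Yes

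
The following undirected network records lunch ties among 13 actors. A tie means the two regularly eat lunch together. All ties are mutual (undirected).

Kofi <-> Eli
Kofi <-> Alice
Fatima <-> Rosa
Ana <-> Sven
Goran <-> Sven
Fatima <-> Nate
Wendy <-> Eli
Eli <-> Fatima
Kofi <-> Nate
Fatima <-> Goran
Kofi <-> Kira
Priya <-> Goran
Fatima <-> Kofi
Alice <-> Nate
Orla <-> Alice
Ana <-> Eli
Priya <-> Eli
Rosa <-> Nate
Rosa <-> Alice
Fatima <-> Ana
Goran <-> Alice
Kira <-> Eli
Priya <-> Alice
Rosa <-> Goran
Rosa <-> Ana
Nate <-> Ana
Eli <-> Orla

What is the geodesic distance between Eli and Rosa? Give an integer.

One shortest route is Eli – Fatima – Rosa, which uses 2 edges, and Eli and Rosa are not directly tied, so nothing shorter exists. So d(Eli,Rosa) = 2.

2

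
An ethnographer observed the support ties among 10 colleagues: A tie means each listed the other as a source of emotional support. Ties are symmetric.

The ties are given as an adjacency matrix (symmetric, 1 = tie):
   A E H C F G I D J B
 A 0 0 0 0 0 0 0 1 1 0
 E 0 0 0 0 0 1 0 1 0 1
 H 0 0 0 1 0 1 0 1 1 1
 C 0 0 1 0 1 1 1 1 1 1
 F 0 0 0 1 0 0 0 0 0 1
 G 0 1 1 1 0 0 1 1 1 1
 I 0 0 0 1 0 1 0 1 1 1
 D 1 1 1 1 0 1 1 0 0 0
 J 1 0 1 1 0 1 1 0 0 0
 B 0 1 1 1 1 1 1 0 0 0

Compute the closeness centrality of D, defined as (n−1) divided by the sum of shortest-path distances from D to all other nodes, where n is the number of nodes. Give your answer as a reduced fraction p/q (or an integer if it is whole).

Distances from D: A:1, B:2, C:1, E:1, F:2, G:1, H:1, I:1, J:2. Sum = 12.
n = 10, so closeness = 9/12 = 3/4.

3/4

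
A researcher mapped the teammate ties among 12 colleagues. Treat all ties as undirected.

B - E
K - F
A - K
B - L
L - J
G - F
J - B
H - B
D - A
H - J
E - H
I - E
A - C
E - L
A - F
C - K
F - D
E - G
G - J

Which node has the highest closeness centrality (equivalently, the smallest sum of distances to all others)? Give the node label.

G

Farness (sum of distances to all others) for each node — A:28, B:28, C:37, D:30, E:22, F:22, G:20, H:29, I:32, J:24, K:29, L:29.
The smallest farness is 20, for G, so G has the highest closeness.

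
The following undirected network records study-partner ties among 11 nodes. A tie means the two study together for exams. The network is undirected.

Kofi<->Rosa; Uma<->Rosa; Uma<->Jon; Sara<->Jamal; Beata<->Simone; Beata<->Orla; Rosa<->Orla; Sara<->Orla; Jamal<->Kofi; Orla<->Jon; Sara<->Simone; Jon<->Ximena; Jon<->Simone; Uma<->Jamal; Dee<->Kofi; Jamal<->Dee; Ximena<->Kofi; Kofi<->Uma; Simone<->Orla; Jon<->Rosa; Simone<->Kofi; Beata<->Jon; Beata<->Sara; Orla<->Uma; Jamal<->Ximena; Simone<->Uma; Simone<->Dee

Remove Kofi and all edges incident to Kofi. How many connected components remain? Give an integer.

1

Kofi's neighbors (Dee, Jamal, Rosa, Simone, Uma, and Ximena) remain reachable from one another through other ties, so the rest of the network stays in one piece.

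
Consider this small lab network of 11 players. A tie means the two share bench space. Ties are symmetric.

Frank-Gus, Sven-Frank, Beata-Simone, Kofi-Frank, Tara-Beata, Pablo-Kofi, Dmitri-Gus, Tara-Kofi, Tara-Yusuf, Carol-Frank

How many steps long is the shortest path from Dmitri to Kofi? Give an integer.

One shortest route is Dmitri – Gus – Frank – Kofi, which uses 3 edges, and at distance 2 from Dmitri we only reach {Frank}, which does not include Kofi. So d(Dmitri,Kofi) = 3.

3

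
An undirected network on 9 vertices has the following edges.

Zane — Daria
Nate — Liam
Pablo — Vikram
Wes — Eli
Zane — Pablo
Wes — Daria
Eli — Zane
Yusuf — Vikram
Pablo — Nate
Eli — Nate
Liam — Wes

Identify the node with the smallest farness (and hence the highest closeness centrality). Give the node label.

Farness (sum of distances to all others) for each node — Daria:18, Eli:16, Liam:18, Nate:15, Pablo:14, Vikram:19, Wes:19, Yusuf:26, Zane:15.
The smallest farness is 14, for Pablo, so Pablo has the highest closeness.

Pablo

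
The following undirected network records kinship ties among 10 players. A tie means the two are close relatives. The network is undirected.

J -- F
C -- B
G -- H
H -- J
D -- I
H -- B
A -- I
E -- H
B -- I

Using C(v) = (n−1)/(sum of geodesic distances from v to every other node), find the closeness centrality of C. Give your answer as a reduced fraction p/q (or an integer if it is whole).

Distances from C: A:3, B:1, D:3, E:3, F:4, G:3, H:2, I:2, J:3. Sum = 24.
n = 10, so closeness = 9/24 = 3/8.

3/8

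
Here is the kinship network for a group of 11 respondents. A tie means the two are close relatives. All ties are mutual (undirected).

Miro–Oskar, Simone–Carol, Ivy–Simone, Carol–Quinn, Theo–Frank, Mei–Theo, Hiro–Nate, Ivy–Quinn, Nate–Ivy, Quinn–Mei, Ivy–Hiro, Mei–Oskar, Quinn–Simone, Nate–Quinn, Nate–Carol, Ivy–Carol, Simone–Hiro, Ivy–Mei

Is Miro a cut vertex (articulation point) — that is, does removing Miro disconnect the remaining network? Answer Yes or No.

No

Even without Miro, every remaining node can still reach every other (the residual graph is connected), so Miro is not a cut vertex.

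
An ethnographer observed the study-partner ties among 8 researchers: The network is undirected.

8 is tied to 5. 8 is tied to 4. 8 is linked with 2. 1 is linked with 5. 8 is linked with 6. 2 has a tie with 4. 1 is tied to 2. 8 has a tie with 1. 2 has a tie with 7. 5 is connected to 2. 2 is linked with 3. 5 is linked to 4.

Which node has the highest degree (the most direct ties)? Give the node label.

2

Degrees — 1:3, 2:6, 3:1, 4:3, 5:4, 6:1, 7:1, 8:5.
The maximum is 6, attained only by 2.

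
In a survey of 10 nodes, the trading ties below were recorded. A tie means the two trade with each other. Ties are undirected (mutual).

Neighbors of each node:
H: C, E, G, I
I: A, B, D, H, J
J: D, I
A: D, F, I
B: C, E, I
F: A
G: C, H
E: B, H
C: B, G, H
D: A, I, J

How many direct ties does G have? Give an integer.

G is directly tied to C and H. That is 2 neighbors, so the degree of G is 2.

2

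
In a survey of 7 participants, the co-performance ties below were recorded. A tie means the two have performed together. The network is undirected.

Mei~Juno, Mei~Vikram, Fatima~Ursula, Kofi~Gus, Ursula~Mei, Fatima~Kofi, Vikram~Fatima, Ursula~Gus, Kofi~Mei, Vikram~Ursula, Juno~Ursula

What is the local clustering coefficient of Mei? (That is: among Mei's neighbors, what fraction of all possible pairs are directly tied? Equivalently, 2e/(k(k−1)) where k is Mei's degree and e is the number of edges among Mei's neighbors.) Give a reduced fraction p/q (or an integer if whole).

Mei's neighbors: Juno, Kofi, Ursula, and Vikram (k = 4).
Possible neighbor pairs: C(4,2) = 6. Edges among them: Juno–Ursula, Ursula–Vikram → e = 2.
Clustering(Mei) = 2/6 = 1/3.

1/3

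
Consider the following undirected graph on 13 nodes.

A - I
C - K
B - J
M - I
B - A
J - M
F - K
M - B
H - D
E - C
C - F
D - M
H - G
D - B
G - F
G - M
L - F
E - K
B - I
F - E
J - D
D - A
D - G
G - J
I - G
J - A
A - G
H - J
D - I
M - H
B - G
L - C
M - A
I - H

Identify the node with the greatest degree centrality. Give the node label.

Degrees — A:6, B:6, C:4, D:7, E:3, F:5, G:8, H:5, I:6, J:6, K:3, L:2, M:7.
The maximum is 8, attained only by G.

G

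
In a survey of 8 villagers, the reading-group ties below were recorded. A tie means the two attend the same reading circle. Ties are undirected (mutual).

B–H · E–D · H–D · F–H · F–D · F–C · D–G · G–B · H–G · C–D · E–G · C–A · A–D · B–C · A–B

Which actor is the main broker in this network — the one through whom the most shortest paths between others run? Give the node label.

Unnormalized betweenness of each node: A:1/4, B:11/6, C:5/4, D:19/3, E:0, F:1/3, G:7/4, H:5/4.
D has the largest value, 19/3, making it the main broker — the node through which the most shortest paths run.

D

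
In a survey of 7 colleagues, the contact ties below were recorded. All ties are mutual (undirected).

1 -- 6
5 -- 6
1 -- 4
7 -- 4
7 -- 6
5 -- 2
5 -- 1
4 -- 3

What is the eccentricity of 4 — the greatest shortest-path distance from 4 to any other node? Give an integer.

3

Distances from 4: 1:1, 2:3, 3:1, 5:2, 6:2, 7:1.
The largest is 3 (to 2), so the eccentricity of 4 is 3.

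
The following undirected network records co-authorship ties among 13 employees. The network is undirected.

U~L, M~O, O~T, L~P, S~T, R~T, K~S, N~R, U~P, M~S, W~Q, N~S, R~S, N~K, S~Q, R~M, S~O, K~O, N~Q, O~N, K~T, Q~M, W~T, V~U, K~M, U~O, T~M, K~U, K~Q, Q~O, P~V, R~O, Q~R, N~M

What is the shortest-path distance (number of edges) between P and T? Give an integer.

3

One shortest route is P – U – K – T, which uses 3 edges, and at distance 2 from P we only reach {K, O}, which does not include T. So d(P,T) = 3.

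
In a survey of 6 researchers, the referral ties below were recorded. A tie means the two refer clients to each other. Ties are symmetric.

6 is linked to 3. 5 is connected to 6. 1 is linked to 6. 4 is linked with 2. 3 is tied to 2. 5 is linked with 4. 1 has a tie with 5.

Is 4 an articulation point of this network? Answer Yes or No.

Even without 4, every remaining node can still reach every other (the residual graph is connected), so 4 is not a cut vertex.

No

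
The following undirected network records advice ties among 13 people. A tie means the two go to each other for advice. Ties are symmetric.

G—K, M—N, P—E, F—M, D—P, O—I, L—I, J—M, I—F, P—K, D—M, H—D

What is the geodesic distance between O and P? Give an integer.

One shortest route is O – I – F – M – D – P, which uses 5 edges, and at distance 4 from O we only reach {D, J, N}, which does not include P. So d(O,P) = 5.

5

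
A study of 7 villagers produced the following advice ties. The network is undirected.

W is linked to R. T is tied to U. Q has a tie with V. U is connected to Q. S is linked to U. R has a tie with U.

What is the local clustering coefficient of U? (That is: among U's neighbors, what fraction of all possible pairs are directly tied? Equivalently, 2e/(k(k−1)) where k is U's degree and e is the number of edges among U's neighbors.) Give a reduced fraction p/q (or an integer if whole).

U's neighbors: Q, R, S, and T (k = 4).
Possible neighbor pairs: C(4,2) = 6. Edges among them: none → e = 0.
Clustering(U) = 0/6 = 0.

0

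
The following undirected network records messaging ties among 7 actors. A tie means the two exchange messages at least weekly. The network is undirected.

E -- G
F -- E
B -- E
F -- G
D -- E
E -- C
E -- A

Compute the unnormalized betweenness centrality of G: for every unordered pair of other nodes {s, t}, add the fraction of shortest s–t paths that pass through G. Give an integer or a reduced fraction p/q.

0

No shortest path between any pair of other nodes passes through G.
Summing the contributions gives betweenness(G) = 0.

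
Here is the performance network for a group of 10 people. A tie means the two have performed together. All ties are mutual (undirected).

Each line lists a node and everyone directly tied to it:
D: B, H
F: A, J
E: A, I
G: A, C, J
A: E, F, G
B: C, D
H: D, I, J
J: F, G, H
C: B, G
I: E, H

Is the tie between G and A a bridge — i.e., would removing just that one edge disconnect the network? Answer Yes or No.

No

Even without that edge, G still reaches A via G – J – F – A, so the network stays connected. Not a bridge.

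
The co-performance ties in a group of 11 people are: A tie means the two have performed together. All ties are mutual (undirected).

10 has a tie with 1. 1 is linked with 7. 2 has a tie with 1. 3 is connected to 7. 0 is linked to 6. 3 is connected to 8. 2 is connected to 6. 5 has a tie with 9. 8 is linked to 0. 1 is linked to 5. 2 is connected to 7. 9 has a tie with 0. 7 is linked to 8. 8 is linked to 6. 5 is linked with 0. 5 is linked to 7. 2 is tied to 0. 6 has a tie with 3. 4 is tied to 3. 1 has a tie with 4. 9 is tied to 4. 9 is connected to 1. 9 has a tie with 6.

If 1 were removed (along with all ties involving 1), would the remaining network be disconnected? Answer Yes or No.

Removing 1 leaves {0, 2, 3, 4, 5, 6, 7, 8, and 9} with no path to {10}, so the network splits into 2 components. 1 is a cut vertex.

Yes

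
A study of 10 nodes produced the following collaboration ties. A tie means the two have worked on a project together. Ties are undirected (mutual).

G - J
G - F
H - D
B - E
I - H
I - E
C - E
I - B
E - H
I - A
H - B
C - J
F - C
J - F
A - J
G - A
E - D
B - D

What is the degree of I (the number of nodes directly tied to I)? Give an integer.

I is directly tied to A, B, E, and H. That is 4 neighbors, so the degree of I is 4.

4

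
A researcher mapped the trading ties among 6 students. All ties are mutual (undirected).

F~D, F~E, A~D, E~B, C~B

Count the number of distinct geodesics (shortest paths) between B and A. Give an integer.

1

The shortest distance is 4, and the only length-4 path is B–E–F–D–A. So there is exactly 1 shortest path.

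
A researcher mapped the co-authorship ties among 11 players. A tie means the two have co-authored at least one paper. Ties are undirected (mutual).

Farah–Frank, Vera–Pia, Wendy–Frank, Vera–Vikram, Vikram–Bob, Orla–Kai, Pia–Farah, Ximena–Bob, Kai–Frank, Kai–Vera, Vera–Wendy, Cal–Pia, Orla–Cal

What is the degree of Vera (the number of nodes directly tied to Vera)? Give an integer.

4

Vera is directly tied to Kai, Pia, Vikram, and Wendy. That is 4 neighbors, so the degree of Vera is 4.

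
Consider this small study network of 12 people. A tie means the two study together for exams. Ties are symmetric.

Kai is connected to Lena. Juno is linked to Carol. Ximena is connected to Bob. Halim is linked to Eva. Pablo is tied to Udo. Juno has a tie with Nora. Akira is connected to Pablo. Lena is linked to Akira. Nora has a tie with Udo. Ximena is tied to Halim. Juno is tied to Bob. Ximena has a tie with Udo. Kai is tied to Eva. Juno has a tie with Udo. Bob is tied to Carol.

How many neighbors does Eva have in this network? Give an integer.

2

Eva is directly tied to Halim and Kai. That is 2 neighbors, so the degree of Eva is 2.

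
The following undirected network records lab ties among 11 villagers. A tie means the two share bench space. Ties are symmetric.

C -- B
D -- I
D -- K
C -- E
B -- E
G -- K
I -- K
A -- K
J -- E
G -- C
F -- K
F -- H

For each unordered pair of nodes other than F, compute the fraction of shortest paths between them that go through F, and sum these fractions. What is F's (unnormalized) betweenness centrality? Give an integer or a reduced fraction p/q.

9

Pairs whose geodesics pass through F — J–H: 1; D–H: 1; C–H: 1; K–H: 1; E–H: 1; I–H: 1; H–G: 1; H–A: 1; H–B: 1.
All other pairs contribute 0.
Summing the contributions gives betweenness(F) = 9.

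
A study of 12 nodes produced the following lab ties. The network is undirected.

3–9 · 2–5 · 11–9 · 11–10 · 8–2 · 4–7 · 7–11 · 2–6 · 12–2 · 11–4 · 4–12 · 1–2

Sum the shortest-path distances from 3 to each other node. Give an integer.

45

Distances from 3: 1:6, 2:5, 4:3, 5:6, 6:6, 7:3, 8:6, 9:1, 10:3, 11:2, 12:4.
Sum = 6 + 5 + 3 + 6 + 6 + 3 + 6 + 1 + 3 + 2 + 4 = 45.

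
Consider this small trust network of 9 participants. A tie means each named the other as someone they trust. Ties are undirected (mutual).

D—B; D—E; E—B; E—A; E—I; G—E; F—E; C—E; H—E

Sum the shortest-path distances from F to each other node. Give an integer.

Distances from F: A:2, B:2, C:2, D:2, E:1, G:2, H:2, I:2.
Sum = 2 + 2 + 2 + 2 + 1 + 2 + 2 + 2 = 15.

15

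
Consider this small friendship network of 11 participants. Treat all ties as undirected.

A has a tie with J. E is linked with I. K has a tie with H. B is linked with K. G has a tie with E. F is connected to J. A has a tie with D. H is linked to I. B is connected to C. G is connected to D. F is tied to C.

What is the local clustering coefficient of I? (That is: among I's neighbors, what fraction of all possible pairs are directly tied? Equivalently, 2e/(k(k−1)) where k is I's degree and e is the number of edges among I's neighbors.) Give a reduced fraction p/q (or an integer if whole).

I's neighbors: E and H (k = 2).
Possible neighbor pairs: C(2,2) = 1. Edges among them: none → e = 0.
Clustering(I) = 0/1.

0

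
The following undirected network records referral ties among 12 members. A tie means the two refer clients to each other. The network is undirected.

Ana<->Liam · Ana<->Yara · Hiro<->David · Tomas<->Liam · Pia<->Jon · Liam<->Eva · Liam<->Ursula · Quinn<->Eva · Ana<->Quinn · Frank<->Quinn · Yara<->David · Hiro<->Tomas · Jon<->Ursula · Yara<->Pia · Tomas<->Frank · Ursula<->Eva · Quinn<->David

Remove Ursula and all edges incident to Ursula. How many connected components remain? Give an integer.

Ursula's neighbors (Eva, Jon, and Liam) remain reachable from one another through other ties, so the rest of the network stays in one piece.

1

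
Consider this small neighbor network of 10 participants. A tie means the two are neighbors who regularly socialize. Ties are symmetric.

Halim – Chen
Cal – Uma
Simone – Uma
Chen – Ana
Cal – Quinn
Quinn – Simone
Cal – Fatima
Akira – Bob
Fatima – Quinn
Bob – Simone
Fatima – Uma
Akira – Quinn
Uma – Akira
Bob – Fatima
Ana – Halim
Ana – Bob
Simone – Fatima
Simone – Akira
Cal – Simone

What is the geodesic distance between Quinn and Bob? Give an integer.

One shortest route is Quinn – Akira – Bob, which uses 2 edges, and Quinn and Bob are not directly tied, so nothing shorter exists. So d(Quinn,Bob) = 2.

2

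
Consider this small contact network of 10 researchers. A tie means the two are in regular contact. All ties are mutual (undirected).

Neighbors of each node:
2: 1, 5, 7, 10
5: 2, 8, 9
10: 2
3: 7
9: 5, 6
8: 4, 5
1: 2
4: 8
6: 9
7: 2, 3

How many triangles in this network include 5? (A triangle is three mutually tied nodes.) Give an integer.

5's neighbors are 2, 8, and 9, but none of them are tied to each other, so no triangle contains 5.

0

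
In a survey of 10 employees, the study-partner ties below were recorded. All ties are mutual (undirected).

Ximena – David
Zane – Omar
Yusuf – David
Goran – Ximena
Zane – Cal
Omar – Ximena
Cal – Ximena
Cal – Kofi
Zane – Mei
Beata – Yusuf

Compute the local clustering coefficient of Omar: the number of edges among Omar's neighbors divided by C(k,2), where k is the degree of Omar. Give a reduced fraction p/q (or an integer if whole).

0

Omar's neighbors: Ximena and Zane (k = 2).
Possible neighbor pairs: C(2,2) = 1. Edges among them: none → e = 0.
Clustering(Omar) = 0/1.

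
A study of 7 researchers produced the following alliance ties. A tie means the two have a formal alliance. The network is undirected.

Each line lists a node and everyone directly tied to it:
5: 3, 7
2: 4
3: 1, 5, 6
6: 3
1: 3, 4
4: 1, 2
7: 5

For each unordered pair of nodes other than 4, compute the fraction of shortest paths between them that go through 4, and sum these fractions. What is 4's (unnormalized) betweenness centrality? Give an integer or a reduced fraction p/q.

Pairs whose geodesics pass through 4 — 2–7: 1; 2–1: 1; 2–6: 1; 2–3: 1; 2–5: 1.
All other pairs contribute 0.
Summing the contributions gives betweenness(4) = 5.

5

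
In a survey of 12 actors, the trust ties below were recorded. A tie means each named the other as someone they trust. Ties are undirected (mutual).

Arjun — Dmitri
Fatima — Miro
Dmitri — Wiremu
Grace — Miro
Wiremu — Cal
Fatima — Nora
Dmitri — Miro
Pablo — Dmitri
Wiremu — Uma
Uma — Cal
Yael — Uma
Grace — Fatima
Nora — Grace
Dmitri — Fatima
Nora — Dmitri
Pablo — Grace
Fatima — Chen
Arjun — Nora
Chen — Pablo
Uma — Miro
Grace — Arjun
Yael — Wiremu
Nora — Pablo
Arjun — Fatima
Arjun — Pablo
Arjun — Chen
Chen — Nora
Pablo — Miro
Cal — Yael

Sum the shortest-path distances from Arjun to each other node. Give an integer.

19

Distances from Arjun: Cal:3, Chen:1, Dmitri:1, Fatima:1, Grace:1, Miro:2, Nora:1, Pablo:1, Uma:3, Wiremu:2, Yael:3.
Sum = 3 + 1 + 1 + 1 + 1 + 2 + 1 + 1 + 3 + 2 + 3 = 19.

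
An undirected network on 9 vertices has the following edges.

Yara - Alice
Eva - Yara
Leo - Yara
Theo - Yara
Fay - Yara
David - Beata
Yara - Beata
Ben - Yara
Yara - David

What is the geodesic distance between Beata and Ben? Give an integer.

2

One shortest route is Beata – Yara – Ben, which uses 2 edges, and Beata and Ben are not directly tied, so nothing shorter exists. So d(Beata,Ben) = 2.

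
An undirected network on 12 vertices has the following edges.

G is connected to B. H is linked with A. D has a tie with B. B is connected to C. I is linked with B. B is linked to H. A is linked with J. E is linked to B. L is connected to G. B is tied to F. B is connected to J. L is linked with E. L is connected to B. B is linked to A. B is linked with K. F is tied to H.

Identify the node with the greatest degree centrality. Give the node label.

B

Degrees — A:3, B:11, C:1, D:1, E:2, F:2, G:2, H:3, I:1, J:2, K:1, L:3.
The maximum is 11, attained only by B.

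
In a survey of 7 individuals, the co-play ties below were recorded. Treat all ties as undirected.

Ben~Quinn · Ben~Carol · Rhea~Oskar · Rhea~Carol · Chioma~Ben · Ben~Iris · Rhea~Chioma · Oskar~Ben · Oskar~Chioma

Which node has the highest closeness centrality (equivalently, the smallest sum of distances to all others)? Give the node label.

Ben

Farness (sum of distances to all others) for each node — Ben:7, Carol:10, Chioma:9, Iris:12, Oskar:9, Quinn:12, Rhea:11.
The smallest farness is 7, for Ben, so Ben has the highest closeness.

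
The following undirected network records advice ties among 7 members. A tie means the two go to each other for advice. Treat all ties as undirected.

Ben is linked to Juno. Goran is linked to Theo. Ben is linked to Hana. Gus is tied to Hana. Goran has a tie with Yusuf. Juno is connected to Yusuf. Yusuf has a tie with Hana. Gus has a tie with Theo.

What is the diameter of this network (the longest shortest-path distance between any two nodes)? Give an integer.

3

Eccentricity of each node (its greatest distance to any other): Ben:3, Goran:3, Gus:3, Hana:2, Juno:3, Theo:3, Yusuf:2.
The maximum eccentricity is 3, realized for instance by the pair Theo–Ben via Theo – Gus – Hana – Ben. So the diameter is 3.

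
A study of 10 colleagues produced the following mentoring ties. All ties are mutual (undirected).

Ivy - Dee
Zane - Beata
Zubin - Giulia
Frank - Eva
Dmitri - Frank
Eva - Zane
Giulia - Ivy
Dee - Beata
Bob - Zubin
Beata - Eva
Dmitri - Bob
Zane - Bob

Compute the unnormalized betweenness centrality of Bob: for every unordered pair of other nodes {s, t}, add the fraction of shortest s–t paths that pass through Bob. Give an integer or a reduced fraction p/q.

23/2

Pairs whose geodesics pass through Bob — Giulia–Dmitri: 1; Giulia–Frank: 1; Giulia–Eva: 1/2; Giulia–Zane: 1; Zubin–Dmitri: 1; Zubin–Frank: 1; Zubin–Eva: 1; Zubin–Zane: 1; Zubin–Beata: 1; Dmitri–Zane: 1; Dmitri–Beata: 1/2; Dmitri–Dee: 1/2; Dmitri–Ivy: 1.
All other pairs contribute 0.
Summing the contributions gives betweenness(Bob) = 23/2.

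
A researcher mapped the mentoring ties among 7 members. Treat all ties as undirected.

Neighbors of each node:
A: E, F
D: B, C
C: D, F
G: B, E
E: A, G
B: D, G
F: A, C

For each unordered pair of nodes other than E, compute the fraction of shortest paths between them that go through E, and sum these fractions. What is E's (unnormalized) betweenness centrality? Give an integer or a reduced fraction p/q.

Pairs whose geodesics pass through E — F–G: 1; A–G: 1; A–B: 1.
All other pairs contribute 0.
Summing the contributions gives betweenness(E) = 3.

3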